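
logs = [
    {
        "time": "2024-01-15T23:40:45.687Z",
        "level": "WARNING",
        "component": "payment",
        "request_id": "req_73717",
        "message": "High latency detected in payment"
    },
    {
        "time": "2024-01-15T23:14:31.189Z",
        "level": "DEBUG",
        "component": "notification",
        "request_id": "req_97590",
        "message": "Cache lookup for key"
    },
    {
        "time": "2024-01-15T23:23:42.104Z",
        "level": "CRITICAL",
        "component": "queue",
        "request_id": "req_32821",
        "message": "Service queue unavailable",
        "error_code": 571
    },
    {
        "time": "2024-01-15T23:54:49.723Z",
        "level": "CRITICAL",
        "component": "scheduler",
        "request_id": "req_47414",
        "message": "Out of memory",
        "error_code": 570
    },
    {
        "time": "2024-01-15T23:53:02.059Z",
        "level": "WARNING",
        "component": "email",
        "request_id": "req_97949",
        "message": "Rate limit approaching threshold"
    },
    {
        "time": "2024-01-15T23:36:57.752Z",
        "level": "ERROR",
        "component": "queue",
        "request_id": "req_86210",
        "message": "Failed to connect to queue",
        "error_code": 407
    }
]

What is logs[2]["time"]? "2024-01-15T23:23:42.104Z"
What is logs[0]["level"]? "WARNING"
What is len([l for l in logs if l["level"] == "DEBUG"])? 1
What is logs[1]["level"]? "DEBUG"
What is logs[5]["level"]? "ERROR"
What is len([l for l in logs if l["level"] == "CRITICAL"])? 2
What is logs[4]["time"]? "2024-01-15T23:53:02.059Z"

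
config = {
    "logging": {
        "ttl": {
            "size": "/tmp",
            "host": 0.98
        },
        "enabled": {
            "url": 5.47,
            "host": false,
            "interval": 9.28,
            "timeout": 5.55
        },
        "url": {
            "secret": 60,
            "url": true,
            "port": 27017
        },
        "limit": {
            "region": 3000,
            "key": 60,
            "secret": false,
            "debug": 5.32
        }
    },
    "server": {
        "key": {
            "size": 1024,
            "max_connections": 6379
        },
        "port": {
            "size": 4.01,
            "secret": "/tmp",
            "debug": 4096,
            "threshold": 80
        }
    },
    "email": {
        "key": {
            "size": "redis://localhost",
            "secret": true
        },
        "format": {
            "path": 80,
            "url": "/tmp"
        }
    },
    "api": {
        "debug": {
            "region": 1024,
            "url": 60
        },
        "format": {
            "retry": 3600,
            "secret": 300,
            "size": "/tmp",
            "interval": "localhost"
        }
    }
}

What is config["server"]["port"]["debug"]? 4096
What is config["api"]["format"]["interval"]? "localhost"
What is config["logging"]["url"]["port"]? 27017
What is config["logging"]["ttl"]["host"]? 0.98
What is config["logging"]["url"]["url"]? True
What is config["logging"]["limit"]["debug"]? 5.32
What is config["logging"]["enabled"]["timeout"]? 5.55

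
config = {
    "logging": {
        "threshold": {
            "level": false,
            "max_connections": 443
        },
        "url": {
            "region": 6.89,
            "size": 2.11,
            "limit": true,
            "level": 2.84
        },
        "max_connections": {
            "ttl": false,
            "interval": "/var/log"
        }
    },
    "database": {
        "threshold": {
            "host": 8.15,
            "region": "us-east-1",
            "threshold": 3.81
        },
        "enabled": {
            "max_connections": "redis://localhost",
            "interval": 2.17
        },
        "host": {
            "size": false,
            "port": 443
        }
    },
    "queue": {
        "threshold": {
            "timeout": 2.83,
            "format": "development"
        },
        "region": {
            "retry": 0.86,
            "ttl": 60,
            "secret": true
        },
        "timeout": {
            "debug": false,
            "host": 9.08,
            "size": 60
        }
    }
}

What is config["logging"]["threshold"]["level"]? False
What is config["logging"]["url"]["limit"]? True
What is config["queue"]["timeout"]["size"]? 60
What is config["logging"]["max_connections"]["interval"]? "/var/log"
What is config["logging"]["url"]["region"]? 6.89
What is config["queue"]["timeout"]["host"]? 9.08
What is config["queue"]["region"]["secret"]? True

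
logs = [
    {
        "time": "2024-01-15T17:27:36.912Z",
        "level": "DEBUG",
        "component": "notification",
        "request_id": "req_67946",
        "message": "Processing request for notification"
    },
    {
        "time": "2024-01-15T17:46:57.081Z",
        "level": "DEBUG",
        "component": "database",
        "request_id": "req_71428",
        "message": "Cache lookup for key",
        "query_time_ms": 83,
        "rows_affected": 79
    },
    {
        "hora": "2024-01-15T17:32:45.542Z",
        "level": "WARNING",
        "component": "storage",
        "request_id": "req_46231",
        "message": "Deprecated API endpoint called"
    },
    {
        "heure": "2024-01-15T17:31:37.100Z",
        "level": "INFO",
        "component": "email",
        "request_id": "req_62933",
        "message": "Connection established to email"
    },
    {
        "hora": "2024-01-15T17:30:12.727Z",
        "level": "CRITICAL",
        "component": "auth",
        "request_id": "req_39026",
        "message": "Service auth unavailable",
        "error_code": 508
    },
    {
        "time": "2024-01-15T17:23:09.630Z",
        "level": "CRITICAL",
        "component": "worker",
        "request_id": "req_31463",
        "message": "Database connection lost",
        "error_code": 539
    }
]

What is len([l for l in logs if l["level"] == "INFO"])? 1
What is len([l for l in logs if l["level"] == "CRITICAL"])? 2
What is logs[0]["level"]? "DEBUG"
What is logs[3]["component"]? "email"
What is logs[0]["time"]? "2024-01-15T17:27:36.912Z"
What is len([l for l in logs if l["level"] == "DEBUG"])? 2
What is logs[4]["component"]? "auth"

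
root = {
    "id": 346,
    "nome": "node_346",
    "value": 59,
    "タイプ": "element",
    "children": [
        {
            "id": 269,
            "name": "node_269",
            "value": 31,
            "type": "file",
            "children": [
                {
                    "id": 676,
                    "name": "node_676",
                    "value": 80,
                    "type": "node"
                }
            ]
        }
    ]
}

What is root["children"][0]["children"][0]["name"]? "node_676"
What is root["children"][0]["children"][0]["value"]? 80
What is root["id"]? 346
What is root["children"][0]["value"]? 31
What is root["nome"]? "node_346"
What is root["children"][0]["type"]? "file"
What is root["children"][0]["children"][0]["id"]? 676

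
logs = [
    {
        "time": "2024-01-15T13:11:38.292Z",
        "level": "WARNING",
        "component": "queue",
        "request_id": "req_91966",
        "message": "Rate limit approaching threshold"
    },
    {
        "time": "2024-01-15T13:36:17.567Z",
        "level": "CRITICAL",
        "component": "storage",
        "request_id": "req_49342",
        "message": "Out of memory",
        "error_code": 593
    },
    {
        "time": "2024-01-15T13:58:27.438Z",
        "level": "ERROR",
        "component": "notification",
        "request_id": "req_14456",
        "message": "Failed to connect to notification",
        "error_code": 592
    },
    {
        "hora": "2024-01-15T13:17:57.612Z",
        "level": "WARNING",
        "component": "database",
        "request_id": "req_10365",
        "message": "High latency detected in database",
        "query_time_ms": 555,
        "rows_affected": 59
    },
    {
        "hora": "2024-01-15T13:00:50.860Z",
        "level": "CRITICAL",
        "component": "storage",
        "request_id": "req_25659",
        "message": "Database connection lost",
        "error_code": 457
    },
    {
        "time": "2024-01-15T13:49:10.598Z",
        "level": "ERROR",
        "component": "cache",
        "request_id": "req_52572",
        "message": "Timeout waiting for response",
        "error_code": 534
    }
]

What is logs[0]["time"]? "2024-01-15T13:11:38.292Z"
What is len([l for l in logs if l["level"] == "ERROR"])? 2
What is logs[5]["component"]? "cache"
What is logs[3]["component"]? "database"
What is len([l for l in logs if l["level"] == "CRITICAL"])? 2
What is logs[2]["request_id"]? "req_14456"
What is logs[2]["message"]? "Failed to connect to notification"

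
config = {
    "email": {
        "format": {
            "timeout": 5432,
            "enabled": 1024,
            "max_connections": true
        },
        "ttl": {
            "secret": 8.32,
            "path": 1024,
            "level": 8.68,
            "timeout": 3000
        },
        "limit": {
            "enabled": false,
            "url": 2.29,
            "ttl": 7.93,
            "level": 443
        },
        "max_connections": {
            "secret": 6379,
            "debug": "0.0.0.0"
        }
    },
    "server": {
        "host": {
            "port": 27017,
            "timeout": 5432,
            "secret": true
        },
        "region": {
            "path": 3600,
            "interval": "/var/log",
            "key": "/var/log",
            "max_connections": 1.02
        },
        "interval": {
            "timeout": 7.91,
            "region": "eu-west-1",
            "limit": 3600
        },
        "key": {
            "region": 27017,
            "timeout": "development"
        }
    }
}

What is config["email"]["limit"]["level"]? 443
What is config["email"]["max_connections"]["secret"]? 6379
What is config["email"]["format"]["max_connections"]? True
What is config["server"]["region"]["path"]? 3600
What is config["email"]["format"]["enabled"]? 1024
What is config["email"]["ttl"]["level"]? 8.68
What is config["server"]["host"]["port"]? 27017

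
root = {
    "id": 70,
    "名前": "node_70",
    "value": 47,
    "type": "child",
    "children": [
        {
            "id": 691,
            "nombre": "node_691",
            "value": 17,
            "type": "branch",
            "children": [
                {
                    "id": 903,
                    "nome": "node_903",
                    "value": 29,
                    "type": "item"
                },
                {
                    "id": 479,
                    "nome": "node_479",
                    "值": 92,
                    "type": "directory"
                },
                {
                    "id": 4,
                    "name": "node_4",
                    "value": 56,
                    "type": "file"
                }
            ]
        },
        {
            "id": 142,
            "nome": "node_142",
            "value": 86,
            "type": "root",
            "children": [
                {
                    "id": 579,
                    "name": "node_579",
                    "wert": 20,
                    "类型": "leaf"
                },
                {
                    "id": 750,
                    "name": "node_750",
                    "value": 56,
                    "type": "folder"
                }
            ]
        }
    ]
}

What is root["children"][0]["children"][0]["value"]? 29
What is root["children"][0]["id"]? 691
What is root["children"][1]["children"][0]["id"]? 579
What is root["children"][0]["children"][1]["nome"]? "node_479"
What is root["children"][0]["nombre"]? "node_691"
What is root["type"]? "child"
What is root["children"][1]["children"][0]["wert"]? 20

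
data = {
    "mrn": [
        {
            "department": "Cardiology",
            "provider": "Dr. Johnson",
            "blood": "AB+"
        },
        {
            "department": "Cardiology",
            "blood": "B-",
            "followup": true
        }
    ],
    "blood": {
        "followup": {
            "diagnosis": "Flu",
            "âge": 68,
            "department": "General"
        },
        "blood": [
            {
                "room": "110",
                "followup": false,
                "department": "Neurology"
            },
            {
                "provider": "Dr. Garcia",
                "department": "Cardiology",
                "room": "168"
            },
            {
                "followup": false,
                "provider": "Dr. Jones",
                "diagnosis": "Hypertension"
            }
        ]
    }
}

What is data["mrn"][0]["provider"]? "Dr. Johnson"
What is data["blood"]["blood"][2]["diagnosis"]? "Hypertension"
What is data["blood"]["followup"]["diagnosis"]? "Flu"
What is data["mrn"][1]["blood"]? "B-"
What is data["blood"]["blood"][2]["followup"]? False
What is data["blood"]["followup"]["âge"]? 68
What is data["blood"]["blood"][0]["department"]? "Neurology"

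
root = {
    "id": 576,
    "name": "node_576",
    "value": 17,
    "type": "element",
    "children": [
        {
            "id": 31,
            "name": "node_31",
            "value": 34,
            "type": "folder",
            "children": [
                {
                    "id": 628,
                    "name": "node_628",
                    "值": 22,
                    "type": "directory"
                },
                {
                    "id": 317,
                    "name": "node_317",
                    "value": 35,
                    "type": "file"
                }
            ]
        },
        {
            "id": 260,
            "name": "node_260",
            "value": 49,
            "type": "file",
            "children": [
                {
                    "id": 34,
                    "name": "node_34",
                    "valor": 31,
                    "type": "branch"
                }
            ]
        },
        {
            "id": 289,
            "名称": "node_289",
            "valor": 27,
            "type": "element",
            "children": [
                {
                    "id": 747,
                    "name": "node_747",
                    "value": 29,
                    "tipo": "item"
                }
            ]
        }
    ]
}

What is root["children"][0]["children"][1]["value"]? 35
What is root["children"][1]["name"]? "node_260"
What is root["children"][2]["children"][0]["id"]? 747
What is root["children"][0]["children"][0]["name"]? "node_628"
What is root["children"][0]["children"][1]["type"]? "file"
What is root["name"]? "node_576"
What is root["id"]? 576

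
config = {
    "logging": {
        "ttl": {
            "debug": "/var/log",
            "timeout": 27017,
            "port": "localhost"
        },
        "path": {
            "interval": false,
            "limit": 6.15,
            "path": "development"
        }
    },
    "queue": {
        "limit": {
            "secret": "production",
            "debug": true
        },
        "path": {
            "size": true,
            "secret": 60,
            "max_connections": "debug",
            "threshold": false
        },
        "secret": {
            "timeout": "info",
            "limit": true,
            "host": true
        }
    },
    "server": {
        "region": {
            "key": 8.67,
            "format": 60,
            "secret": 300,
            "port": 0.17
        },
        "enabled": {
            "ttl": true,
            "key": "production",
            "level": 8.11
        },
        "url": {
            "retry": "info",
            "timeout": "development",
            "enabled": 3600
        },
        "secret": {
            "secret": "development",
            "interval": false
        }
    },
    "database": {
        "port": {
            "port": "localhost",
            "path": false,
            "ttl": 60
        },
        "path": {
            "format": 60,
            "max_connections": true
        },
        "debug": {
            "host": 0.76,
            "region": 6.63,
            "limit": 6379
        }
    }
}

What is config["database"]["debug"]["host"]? 0.76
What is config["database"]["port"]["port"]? "localhost"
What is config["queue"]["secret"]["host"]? True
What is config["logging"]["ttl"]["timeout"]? 27017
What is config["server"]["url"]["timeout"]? "development"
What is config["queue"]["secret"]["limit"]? True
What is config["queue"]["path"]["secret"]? 60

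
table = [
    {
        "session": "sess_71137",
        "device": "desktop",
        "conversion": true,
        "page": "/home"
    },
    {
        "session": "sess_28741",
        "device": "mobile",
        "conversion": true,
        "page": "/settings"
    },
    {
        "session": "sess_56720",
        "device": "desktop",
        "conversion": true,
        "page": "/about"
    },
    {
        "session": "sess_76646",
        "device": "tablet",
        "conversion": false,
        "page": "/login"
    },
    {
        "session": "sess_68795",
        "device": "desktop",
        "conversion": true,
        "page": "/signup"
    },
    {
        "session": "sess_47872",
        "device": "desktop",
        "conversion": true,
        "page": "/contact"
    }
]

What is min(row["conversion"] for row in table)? False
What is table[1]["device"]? "mobile"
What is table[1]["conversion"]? True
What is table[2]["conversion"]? True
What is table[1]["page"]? "/settings"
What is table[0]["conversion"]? True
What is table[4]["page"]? "/signup"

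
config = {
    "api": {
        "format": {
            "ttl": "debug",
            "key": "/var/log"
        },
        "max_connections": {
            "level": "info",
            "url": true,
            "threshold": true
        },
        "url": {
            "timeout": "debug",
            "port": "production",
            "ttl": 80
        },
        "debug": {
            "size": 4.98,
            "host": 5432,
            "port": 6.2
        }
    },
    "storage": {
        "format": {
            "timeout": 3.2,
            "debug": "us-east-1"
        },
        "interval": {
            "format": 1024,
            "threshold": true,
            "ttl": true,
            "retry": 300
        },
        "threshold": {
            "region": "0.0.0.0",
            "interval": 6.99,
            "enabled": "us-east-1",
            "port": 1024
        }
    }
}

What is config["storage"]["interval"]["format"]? 1024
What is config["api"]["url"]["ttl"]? 80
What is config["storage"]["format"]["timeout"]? 3.2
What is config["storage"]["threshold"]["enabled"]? "us-east-1"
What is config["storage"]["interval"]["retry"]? 300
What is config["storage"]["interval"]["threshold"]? True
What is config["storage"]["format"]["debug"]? "us-east-1"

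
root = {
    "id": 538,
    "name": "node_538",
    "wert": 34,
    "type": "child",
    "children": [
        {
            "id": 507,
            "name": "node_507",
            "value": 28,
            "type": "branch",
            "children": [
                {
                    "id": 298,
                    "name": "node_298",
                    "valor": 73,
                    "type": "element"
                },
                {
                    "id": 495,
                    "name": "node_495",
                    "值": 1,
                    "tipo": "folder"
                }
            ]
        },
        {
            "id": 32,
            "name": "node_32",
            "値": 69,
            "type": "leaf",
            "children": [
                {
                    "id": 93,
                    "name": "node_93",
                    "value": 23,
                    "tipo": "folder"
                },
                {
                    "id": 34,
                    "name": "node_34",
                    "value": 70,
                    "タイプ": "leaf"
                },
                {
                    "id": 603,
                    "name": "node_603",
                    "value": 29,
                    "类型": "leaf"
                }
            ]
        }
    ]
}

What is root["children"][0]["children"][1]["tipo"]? "folder"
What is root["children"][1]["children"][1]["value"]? 70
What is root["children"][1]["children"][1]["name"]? "node_34"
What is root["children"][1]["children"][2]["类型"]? "leaf"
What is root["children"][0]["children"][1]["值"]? 1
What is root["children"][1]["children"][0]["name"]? "node_93"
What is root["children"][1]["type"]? "leaf"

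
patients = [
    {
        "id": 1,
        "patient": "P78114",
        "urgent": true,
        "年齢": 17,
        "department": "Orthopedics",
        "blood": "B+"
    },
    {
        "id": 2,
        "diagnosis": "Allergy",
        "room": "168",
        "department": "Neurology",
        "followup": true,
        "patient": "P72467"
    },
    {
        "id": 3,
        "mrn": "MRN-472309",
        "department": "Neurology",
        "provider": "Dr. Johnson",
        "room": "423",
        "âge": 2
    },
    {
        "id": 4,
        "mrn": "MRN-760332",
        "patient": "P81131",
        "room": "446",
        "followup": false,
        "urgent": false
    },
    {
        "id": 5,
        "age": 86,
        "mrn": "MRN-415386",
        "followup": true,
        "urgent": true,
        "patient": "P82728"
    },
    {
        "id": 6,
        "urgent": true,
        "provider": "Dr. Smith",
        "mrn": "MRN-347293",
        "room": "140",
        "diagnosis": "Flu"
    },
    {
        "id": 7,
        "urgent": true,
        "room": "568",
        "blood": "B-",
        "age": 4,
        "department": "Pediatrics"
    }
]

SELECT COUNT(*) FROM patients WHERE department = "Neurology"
2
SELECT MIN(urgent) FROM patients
False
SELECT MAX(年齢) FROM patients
17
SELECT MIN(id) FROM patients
1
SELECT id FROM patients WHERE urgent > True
[]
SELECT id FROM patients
[1, 2, 3, 4, 5, 6, 7]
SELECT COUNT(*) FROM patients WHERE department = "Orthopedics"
1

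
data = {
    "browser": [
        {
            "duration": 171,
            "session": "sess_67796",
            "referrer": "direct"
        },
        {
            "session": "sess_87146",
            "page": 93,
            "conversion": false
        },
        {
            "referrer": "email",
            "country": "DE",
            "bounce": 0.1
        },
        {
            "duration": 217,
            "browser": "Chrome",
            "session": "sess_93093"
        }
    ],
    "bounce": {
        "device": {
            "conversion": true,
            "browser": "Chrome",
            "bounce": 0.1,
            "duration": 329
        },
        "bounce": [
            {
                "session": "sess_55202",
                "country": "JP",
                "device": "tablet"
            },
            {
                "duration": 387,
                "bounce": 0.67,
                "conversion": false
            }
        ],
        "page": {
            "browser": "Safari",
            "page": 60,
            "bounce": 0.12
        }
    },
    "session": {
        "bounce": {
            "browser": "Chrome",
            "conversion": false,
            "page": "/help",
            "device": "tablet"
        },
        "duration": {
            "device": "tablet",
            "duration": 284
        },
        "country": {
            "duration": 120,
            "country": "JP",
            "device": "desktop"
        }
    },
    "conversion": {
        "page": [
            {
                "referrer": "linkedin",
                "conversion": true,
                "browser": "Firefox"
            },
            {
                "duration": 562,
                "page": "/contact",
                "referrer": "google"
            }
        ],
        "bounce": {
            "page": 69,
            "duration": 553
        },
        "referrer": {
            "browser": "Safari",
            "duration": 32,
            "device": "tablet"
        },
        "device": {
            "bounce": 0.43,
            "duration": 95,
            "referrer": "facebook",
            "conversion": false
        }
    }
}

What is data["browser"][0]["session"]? "sess_67796"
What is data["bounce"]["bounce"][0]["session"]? "sess_55202"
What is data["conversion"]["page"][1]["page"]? "/contact"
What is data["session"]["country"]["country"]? "JP"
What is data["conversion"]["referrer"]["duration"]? 32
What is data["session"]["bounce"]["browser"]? "Chrome"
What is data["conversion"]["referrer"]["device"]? "tablet"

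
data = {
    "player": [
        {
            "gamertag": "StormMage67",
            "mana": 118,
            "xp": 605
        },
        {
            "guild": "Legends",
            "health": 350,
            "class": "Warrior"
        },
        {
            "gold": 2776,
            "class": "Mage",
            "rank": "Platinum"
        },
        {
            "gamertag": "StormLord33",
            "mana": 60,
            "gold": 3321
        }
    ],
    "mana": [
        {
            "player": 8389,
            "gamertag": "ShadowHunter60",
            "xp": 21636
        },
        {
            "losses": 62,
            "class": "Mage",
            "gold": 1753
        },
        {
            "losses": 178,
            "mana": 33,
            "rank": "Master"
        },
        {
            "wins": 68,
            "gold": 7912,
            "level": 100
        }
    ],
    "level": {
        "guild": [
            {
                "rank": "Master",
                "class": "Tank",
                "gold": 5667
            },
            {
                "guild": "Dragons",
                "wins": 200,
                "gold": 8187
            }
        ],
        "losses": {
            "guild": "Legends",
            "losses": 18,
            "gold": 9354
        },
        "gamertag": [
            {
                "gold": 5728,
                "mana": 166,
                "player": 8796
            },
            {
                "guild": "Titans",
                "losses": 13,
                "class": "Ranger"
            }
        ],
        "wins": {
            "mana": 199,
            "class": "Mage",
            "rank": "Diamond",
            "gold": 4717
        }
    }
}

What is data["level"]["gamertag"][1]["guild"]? "Titans"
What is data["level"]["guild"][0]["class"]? "Tank"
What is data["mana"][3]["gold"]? 7912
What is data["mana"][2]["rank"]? "Master"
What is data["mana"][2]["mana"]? 33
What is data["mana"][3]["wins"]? 68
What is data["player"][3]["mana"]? 60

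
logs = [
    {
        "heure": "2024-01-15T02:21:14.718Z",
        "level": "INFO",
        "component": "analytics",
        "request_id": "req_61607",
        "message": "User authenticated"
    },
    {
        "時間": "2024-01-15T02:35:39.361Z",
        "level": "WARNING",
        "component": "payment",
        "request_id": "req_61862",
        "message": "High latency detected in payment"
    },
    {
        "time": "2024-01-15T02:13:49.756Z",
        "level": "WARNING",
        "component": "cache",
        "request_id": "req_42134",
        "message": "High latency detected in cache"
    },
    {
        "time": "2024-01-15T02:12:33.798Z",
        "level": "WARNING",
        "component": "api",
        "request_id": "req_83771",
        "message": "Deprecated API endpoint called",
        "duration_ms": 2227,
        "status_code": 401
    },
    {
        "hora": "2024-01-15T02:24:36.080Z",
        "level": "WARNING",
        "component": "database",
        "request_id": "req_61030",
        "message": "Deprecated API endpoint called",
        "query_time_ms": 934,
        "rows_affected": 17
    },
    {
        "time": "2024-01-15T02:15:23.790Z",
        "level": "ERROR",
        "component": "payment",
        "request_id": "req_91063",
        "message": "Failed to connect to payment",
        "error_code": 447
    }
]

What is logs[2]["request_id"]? "req_42134"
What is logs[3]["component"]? "api"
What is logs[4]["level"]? "WARNING"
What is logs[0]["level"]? "INFO"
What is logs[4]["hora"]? "2024-01-15T02:24:36.080Z"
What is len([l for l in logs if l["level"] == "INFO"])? 1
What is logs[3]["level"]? "WARNING"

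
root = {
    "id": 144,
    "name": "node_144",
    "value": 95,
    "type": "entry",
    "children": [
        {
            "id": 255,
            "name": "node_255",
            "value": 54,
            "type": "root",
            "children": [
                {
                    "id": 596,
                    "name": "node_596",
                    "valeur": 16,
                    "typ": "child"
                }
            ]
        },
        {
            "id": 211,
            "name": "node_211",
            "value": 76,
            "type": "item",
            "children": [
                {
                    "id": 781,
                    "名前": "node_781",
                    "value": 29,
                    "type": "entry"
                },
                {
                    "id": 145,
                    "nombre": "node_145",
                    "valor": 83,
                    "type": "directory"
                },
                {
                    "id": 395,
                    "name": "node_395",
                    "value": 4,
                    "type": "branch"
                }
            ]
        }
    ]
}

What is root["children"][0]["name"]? "node_255"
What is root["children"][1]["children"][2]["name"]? "node_395"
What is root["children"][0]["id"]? 255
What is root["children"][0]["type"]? "root"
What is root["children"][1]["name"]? "node_211"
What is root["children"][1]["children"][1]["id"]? 145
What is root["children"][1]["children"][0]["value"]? 29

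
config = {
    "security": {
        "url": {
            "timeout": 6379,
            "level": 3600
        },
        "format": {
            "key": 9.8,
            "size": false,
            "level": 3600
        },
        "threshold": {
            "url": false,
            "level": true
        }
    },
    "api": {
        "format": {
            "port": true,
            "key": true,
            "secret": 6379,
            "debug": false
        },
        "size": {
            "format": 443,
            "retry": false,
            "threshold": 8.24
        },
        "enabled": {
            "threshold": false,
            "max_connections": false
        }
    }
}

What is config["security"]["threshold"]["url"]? False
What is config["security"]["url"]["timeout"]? 6379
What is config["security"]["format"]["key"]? 9.8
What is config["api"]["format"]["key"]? True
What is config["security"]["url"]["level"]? 3600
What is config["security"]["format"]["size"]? False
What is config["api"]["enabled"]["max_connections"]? False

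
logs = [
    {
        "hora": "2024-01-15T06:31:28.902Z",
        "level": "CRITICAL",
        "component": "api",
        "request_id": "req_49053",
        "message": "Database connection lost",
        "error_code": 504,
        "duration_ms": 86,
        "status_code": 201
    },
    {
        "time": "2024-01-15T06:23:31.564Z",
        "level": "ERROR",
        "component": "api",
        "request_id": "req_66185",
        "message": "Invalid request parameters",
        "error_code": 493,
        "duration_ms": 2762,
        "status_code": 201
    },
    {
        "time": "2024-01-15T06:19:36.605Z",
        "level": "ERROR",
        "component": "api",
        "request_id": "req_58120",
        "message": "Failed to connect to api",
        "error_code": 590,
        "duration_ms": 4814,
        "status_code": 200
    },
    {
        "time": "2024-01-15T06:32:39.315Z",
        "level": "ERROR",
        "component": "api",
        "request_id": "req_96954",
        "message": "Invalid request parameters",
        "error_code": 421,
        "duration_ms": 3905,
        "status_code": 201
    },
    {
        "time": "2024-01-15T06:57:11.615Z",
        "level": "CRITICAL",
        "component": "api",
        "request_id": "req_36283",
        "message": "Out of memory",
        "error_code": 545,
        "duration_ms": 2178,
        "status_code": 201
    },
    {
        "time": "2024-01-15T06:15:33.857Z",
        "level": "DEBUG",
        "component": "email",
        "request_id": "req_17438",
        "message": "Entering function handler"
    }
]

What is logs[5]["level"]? "DEBUG"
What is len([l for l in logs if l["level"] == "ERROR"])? 3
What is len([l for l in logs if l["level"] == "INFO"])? 0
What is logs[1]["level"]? "ERROR"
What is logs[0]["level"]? "CRITICAL"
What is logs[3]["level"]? "ERROR"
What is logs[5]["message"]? "Entering function handler"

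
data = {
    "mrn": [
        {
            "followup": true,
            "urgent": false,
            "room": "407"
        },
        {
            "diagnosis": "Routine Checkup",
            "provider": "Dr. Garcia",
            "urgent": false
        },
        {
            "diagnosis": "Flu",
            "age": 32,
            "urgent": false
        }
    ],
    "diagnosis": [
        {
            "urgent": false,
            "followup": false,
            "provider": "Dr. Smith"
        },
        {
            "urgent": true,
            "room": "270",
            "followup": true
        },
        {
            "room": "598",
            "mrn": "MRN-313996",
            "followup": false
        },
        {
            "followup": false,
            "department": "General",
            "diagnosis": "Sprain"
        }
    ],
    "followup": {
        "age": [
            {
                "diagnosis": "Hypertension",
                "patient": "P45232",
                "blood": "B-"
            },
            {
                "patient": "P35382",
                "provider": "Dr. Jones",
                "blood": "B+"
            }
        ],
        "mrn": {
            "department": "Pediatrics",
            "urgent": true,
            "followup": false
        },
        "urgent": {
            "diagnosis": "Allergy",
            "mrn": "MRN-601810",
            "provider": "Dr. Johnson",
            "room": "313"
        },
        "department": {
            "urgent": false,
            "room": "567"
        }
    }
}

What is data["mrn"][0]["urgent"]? False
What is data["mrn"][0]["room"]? "407"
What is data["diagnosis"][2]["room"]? "598"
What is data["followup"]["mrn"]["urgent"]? True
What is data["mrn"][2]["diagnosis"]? "Flu"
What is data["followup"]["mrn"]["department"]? "Pediatrics"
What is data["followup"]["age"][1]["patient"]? "P35382"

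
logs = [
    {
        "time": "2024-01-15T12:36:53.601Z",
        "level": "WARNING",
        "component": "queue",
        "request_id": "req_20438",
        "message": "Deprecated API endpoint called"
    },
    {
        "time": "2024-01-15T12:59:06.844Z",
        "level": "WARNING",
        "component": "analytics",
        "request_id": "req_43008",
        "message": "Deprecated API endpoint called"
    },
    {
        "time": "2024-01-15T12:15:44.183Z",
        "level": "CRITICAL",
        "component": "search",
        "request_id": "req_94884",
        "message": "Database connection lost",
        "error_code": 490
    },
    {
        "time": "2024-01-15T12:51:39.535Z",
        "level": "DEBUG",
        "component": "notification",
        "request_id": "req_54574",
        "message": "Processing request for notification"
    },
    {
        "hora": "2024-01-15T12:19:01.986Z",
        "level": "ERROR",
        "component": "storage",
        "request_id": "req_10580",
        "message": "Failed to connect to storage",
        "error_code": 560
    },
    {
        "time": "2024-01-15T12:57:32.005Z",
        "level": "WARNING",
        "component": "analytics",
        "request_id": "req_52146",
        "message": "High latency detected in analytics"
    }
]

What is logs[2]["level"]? "CRITICAL"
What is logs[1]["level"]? "WARNING"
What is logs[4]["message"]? "Failed to connect to storage"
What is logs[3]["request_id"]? "req_54574"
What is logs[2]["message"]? "Database connection lost"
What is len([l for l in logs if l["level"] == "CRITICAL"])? 1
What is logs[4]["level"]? "ERROR"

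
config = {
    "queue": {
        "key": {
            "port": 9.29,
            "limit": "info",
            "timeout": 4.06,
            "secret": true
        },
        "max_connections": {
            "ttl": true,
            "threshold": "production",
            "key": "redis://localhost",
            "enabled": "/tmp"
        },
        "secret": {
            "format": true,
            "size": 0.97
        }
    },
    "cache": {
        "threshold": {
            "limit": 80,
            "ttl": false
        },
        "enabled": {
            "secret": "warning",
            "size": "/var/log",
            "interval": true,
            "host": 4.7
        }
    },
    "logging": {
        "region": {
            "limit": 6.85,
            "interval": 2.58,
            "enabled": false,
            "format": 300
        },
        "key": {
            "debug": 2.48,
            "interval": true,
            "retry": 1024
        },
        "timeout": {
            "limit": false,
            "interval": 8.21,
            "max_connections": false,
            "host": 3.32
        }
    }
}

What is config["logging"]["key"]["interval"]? True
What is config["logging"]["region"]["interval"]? 2.58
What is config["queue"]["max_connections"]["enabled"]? "/tmp"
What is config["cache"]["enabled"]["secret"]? "warning"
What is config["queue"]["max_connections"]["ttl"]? True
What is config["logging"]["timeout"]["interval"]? 8.21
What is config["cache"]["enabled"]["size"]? "/var/log"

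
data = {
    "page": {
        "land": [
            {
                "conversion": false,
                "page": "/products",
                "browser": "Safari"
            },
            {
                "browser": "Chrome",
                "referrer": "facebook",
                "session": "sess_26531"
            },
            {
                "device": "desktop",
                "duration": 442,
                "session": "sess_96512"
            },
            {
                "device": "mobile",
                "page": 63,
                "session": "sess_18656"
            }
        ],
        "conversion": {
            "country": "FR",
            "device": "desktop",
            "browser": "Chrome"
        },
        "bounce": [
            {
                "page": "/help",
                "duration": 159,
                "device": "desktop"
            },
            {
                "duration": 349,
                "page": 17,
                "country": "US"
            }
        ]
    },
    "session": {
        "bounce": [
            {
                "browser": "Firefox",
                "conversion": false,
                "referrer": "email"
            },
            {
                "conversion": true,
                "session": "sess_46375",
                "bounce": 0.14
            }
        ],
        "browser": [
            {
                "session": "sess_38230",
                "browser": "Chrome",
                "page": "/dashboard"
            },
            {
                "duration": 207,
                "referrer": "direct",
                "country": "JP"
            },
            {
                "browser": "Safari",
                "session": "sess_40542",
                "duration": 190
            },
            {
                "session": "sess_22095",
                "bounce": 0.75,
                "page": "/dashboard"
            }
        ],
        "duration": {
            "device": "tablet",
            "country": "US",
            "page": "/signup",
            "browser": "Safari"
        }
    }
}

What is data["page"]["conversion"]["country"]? "FR"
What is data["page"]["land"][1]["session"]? "sess_26531"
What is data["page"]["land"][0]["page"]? "/products"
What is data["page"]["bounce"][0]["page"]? "/help"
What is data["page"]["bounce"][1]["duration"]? 349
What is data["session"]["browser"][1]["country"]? "JP"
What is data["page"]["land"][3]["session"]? "sess_18656"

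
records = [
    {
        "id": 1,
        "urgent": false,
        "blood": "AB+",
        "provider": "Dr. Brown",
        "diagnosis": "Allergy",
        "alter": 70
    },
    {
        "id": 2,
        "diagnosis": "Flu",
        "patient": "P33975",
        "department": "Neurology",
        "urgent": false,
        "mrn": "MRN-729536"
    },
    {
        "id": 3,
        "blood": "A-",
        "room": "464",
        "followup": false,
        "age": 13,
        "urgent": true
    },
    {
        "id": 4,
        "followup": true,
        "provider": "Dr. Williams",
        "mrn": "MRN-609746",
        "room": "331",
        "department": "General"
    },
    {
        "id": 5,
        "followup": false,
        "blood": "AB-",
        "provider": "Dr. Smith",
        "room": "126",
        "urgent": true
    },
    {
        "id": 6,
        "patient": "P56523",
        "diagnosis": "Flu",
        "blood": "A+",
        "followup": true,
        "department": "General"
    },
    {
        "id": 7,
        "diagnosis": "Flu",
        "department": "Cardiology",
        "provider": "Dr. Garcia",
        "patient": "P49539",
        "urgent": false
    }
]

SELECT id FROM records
[1, 2, 3, 4, 5, 6, 7]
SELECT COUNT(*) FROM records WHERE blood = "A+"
1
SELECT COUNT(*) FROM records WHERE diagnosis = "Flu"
3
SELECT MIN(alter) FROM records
70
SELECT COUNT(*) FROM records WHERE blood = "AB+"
1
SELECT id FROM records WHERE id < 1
[]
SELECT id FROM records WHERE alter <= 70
[1]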